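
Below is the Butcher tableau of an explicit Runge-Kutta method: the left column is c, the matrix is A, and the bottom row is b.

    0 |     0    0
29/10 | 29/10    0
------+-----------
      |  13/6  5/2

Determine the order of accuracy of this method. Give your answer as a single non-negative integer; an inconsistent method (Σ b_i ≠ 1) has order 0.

0

b = (13/6, 5/2)
c = (0, 29/10)
Σ b_i: 13/6·1 + 5/2·1 = 14/3 ≠ 1 ⇒ order 0.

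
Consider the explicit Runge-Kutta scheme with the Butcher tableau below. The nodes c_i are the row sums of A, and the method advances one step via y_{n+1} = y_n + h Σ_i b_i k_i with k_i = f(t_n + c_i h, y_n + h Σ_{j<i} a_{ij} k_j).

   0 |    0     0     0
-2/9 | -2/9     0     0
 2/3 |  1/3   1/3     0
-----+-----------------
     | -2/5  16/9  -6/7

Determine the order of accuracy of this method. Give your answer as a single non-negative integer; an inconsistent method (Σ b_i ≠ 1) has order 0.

b = (-2/5, 16/9, -6/7)
c = (0, -2/9, 2/3)
Ac = (0, 0, -2/27)
Σ b_i: (-2/5)·1 + 16/9·1 + (-6/7)·1 = 164/315 ≠ 1 ⇒ order 0.

0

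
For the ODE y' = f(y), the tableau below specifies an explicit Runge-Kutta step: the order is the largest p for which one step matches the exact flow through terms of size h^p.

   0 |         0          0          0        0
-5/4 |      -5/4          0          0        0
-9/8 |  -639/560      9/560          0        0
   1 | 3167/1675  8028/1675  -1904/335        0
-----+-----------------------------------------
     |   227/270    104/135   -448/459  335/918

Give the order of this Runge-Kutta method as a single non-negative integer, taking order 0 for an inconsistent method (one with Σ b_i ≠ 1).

b = (227/270, 104/135, -448/459, 335/918)
c = (0, -5/4, -9/8, 1)
Ac = (0, 0, -9/448, 27/67)
Σ b_i: 227/270·1 + 104/135·1 + (-448/459)·1 + 335/918·1 = 1 ✓
b·c: 104/135·(-5/4) + (-448/459)·(-9/8) + 335/918·1 = 1/2 ✓
b·c²: 104/135·25/16 + (-448/459)·81/64 + 335/918·1 = 1/3 ✓
b·Ac: (-448/459)·(-9/448) + 335/918·27/67 = 1/6 ✓
b·c³: 104/135·(-125/64) + (-448/459)·(-729/512) + 335/918·1 = 1/4 ✓
b·(c∘Ac): (-448/459)·81/3584 + 335/918·27/67 = 1/8 ✓
b·Ac²: (-448/459)·45/1792 + 335/918·99/335 = 1/12 ✓
b·A²c: 335/918·153/1340 = 1/24 ✓; 4 stages ⇒ order 4.

4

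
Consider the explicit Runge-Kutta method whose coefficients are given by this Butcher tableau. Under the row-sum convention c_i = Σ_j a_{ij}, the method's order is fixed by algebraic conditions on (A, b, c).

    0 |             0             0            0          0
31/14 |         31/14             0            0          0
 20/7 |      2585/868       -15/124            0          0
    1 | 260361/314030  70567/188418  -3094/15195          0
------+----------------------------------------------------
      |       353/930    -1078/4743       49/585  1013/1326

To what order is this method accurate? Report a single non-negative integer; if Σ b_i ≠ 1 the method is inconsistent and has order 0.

b = (353/930, -1078/4743, 49/585, 1013/1326)
c = (0, 31/14, 20/7, 1)
Ac = (0, 0, -15/56, 1003/4052)
Σ b_i: 353/930·1 + (-1078/4743)·1 + 49/585·1 + 1013/1326·1 = 1 ✓
b·c: (-1078/4743)·31/14 + 49/585·20/7 + 1013/1326·1 = 1/2 ✓
b·c²: (-1078/4743)·961/196 + 49/585·400/49 + 1013/1326·1 = 1/3 ✓
b·Ac: 49/585·(-15/56) + 1013/1326·1003/4052 = 1/6 ✓
b·c³: (-1078/4743)·29791/2744 + 49/585·8000/343 + 1013/1326·1 = 1/4 ✓
b·(c∘Ac): 49/585·(-75/98) + 1013/1326·1003/4052 = 1/8 ✓
b·Ac²: 49/585·(-465/784) + 1013/1326·1411/8104 = 1/12 ✓
b·A²c: 1013/1326·221/4052 = 1/24 ✓; 4 stages ⇒ order 4.

4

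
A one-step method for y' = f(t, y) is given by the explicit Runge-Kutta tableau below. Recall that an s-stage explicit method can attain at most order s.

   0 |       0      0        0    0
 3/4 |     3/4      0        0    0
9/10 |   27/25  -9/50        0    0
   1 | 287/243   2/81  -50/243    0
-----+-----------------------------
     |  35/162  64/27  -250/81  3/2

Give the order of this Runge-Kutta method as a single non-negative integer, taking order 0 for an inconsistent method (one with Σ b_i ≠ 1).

b = (35/162, 64/27, -250/81, 3/2)
c = (0, 3/4, 9/10, 1)
Ac = (0, 0, -27/200, -1/6)
Σ b_i: 35/162·1 + 64/27·1 + (-250/81)·1 + 3/2·1 = 1 ✓
b·c: 64/27·3/4 + (-250/81)·9/10 + 3/2·1 = 1/2 ✓
b·c²: 64/27·9/16 + (-250/81)·81/100 + 3/2·1 = 1/3 ✓
b·Ac: (-250/81)·(-27/200) + 3/2·(-1/6) = 1/6 ✓
b·c³: 64/27·27/64 + (-250/81)·729/1000 + 3/2·1 = 1/4 ✓
b·(c∘Ac): (-250/81)·(-243/2000) + 3/2·(-1/6) = 1/8 ✓
b·Ac²: (-250/81)·(-81/800) + 3/2·(-11/72) = 1/12 ✓
b·A²c: 3/2·1/36 = 1/24 ✓; 4 stages ⇒ order 4.

4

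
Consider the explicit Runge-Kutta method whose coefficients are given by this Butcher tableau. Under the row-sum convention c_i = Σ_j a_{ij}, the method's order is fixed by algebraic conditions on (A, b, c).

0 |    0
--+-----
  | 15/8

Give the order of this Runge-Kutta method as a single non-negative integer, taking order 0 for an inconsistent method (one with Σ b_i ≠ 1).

b = (15/8)
c = (0)
Σ b_i: 15/8·1 = 15/8 ≠ 1 ⇒ order 0.

0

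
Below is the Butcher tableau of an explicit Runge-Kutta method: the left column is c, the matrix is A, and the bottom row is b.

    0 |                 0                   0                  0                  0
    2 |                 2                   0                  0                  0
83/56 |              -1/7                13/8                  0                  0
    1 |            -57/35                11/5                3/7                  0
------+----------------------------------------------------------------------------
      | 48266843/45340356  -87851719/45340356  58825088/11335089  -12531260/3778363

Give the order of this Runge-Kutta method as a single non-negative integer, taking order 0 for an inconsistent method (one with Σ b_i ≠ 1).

3

b = (48266843/45340356, -87851719/45340356, 58825088/11335089, -12531260/3778363)
c = (0, 2, 83/56, 1)
Ac = (0, 0, 13/4, 9869/1960)
Σ b_i: 48266843/45340356·1 + (-87851719/45340356)·1 + 58825088/11335089·1 + (-12531260/3778363)·1 = 1 ✓
b·c: (-87851719/45340356)·2 + 58825088/11335089·83/56 + (-12531260/3778363)·1 = 1/2 ✓
b·c²: (-87851719/45340356)·4 + 58825088/11335089·6889/3136 + (-12531260/3778363)·1 = 1/3 ✓
b·Ac: 58825088/11335089·13/4 + (-12531260/3778363)·9869/1960 = 1/6 ✓
b·c³: (-87851719/45340356)·8 + 58825088/11335089·571787/175616 + (-12531260/3778363)·1 = -203177277/105794164 ≠ 1/4 ⇒ order 3.
b·(c∘Ac): 58825088/11335089·1079/224 + (-12531260/3778363)·9869/1960 = 188131987/22670178 ≠ 1/8
b·Ac²: 58825088/11335089·13/2 + (-12531260/3778363)·1069223/109760 = 1808200561/1269529968 ≠ 1/12
b·A²c: (-12531260/3778363)·39/28 = -17454255/3778363 ≠ 1/24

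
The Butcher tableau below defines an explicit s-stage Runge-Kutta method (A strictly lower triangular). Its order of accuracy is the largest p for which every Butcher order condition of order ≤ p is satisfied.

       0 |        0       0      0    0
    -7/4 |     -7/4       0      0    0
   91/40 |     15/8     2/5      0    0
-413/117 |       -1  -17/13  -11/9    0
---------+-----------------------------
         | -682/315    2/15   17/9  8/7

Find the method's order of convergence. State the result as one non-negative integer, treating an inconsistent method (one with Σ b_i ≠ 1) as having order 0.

1

b = (-682/315, 2/15, 17/9, 8/7)
c = (0, -7/4, 91/40, -413/117)
Ac = (0, 0, -7/10, -2303/4680)
Σ b_i: (-682/315)·1 + 2/15·1 + 17/9·1 + 8/7·1 = 1 ✓
b·c: 2/15·(-7/4) + 17/9·91/40 + 8/7·(-413/117) = 139/4680 ≠ 1/2 ⇒ order 1.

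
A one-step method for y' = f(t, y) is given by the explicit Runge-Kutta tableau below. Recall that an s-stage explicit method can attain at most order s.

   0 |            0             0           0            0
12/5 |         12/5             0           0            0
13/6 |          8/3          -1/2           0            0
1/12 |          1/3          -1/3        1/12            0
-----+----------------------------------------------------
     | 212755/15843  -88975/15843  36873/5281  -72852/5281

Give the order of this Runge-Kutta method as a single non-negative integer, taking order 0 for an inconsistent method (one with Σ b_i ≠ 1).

3

b = (212755/15843, -88975/15843, 36873/5281, -72852/5281)
c = (0, 12/5, 13/6, 1/12)
Ac = (0, 0, -6/5, -223/360)
Σ b_i: 212755/15843·1 + (-88975/15843)·1 + 36873/5281·1 + (-72852/5281)·1 = 1 ✓
b·c: (-88975/15843)·12/5 + 36873/5281·13/6 + (-72852/5281)·1/12 = 1/2 ✓
b·c²: (-88975/15843)·144/25 + 36873/5281·169/36 + (-72852/5281)·1/144 = 1/3 ✓
b·Ac: 36873/5281·(-6/5) + (-72852/5281)·(-223/360) = 1/6 ✓
b·c³: (-88975/15843)·1728/125 + 36873/5281·2197/216 + (-72852/5281)·1/1728 = -25194781/3802320 ≠ 1/4 ⇒ order 3.
b·(c∘Ac): 36873/5281·(-13/5) + (-72852/5281)·(-223/4320) = -6631859/380232 ≠ 1/8
b·Ac²: 36873/5281·(-72/25) + (-72852/5281)·(-16511/10800) = 932693/950580 ≠ 1/12
b·A²c: (-72852/5281)·(-1/10) = 36426/26405 ≠ 1/24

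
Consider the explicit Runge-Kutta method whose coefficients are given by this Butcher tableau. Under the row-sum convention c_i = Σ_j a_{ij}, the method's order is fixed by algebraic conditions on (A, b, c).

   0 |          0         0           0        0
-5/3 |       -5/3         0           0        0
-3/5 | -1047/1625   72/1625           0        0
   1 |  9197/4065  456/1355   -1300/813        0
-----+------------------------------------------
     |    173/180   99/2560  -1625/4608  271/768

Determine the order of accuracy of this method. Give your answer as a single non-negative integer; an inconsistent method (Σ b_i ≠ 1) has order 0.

b = (173/180, 99/2560, -1625/4608, 271/768)
c = (0, -5/3, -3/5, 1)
Ac = (0, 0, -24/325, 108/271)
Σ b_i: 173/180·1 + 99/2560·1 + (-1625/4608)·1 + 271/768·1 = 1 ✓
b·c: 99/2560·(-5/3) + (-1625/4608)·(-3/5) + 271/768·1 = 1/2 ✓
b·c²: 99/2560·25/9 + (-1625/4608)·9/25 + 271/768·1 = 1/3 ✓
b·Ac: (-1625/4608)·(-24/325) + 271/768·108/271 = 1/6 ✓
b·c³: 99/2560·(-125/27) + (-1625/4608)·(-27/125) + 271/768·1 = 1/4 ✓
b·(c∘Ac): (-1625/4608)·72/1625 + 271/768·108/271 = 1/8 ✓
b·Ac²: (-1625/4608)·8/65 + 271/768·292/813 = 1/12 ✓
b·A²c: 271/768·32/271 = 1/24 ✓; 4 stages ⇒ order 4.

4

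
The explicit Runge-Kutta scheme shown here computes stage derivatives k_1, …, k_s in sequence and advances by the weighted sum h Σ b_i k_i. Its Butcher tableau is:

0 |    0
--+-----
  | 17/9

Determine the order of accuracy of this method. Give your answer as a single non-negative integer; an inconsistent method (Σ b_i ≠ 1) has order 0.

0

b = (17/9)
c = (0)
Σ b_i: 17/9·1 = 17/9 ≠ 1 ⇒ order 0.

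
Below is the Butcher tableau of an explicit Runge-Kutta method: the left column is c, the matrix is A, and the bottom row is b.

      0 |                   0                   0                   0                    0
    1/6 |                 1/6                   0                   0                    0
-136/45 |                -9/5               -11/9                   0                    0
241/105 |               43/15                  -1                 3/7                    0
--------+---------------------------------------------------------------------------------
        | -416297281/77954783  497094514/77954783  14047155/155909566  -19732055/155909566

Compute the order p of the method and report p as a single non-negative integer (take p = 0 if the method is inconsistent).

3

b = (-416297281/77954783, 497094514/77954783, 14047155/155909566, -19732055/155909566)
c = (0, 1/6, -136/45, 241/105)
Ac = (0, 0, -11/54, -307/210)
Σ b_i: (-416297281/77954783)·1 + 497094514/77954783·1 + 14047155/155909566·1 + (-19732055/155909566)·1 = 1 ✓
b·c: 497094514/77954783·1/6 + 14047155/155909566·(-136/45) + (-19732055/155909566)·241/105 = 1/2 ✓
b·c²: 497094514/77954783·1/36 + 14047155/155909566·18496/2025 + (-19732055/155909566)·58081/11025 = 1/3 ✓
b·Ac: 14047155/155909566·(-11/54) + (-19732055/155909566)·(-307/210) = 1/6 ✓
b·c³: 497094514/77954783·1/216 + 14047155/155909566·(-2515456/91125) + (-19732055/155909566)·13997521/1157625 = -1175113464403/294669079740 ≠ 1/4 ⇒ order 3.
b·(c∘Ac): 14047155/155909566·748/1215 + (-19732055/155909566)·(-73987/22050) = 6737155433/14031860940 ≠ 1/8
b·Ac²: 14047155/155909566·(-11/324) + (-19732055/155909566)·73459/18900 = -20835865991/42095582820 ≠ 1/12
b·A²c: (-19732055/155909566)·(-11/126) = 31007515/2806372188 ≠ 1/24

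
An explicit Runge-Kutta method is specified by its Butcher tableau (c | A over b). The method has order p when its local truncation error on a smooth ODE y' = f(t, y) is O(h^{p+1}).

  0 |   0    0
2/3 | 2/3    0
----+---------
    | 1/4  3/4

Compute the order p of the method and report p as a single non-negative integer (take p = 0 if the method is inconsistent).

b = (1/4, 3/4)
c = (0, 2/3)
Σ b_i: 1/4·1 + 3/4·1 = 1 ✓
b·c: 3/4·2/3 = 1/2 ✓; 2 stages ⇒ order 2.

2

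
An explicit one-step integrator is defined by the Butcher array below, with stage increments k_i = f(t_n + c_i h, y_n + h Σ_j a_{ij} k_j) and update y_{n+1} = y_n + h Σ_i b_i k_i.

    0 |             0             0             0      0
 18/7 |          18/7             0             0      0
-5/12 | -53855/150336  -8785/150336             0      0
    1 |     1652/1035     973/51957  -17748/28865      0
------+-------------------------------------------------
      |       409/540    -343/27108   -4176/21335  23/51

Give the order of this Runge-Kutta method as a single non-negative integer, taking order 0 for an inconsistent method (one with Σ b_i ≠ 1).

4

b = (409/540, -343/27108, -4176/21335, 23/51)
c = (0, 18/7, -5/12, 1)
Ac = (0, 0, -1255/8352, 7/23)
Σ b_i: 409/540·1 + (-343/27108)·1 + (-4176/21335)·1 + 23/51·1 = 1 ✓
b·c: (-343/27108)·18/7 + (-4176/21335)·(-5/12) + 23/51·1 = 1/2 ✓
b·c²: (-343/27108)·324/49 + (-4176/21335)·25/144 + 23/51·1 = 1/3 ✓
b·Ac: (-4176/21335)·(-1255/8352) + 23/51·7/23 = 1/6 ✓
b·c³: (-343/27108)·5832/343 + (-4176/21335)·(-125/1728) + 23/51·1 = 1/4 ✓
b·(c∘Ac): (-4176/21335)·6275/100224 + 23/51·7/23 = 1/8 ✓
b·Ac²: (-4176/21335)·(-1255/3248) + 23/51·11/644 = 1/12 ✓
b·A²c: 23/51·17/184 = 1/24 ✓; 4 stages ⇒ order 4.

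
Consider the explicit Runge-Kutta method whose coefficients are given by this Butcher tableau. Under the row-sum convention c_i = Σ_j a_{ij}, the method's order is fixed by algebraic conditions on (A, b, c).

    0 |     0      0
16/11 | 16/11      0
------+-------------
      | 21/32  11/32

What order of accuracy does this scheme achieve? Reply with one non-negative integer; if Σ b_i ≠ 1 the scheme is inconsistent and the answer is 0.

b = (21/32, 11/32)
c = (0, 16/11)
Σ b_i: 21/32·1 + 11/32·1 = 1 ✓
b·c: 11/32·16/11 = 1/2 ✓; 2 stages ⇒ order 2.

2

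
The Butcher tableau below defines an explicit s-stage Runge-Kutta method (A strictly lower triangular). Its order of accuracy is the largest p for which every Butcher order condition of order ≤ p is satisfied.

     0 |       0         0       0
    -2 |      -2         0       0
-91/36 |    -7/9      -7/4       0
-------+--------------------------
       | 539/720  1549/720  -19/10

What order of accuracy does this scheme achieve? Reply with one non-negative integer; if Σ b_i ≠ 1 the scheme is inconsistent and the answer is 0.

2

b = (539/720, 1549/720, -19/10)
c = (0, -2, -91/36)
Ac = (0, 0, 7/2)
Σ b_i: 539/720·1 + 1549/720·1 + (-19/10)·1 = 1 ✓
b·c: 1549/720·(-2) + (-19/10)·(-91/36) = 1/2 ✓
b·c²: 1549/720·4 + (-19/10)·8281/1296 = -45811/12960 ≠ 1/3 ⇒ order 2.
b·Ac: (-19/10)·7/2 = -133/20 ≠ 1/6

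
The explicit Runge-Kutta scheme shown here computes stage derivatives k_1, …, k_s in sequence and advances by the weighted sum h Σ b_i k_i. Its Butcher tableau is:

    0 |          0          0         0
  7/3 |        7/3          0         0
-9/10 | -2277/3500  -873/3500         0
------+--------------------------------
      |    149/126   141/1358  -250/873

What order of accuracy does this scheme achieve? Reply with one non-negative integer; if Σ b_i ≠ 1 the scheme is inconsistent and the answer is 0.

b = (149/126, 141/1358, -250/873)
c = (0, 7/3, -9/10)
Ac = (0, 0, -291/500)
Σ b_i: 149/126·1 + 141/1358·1 + (-250/873)·1 = 1 ✓
b·c: 141/1358·7/3 + (-250/873)·(-9/10) = 1/2 ✓
b·c²: 141/1358·49/9 + (-250/873)·81/100 = 1/3 ✓
b·Ac: (-250/873)·(-291/500) = 1/6 ✓; 3 stages ⇒ order 3.

3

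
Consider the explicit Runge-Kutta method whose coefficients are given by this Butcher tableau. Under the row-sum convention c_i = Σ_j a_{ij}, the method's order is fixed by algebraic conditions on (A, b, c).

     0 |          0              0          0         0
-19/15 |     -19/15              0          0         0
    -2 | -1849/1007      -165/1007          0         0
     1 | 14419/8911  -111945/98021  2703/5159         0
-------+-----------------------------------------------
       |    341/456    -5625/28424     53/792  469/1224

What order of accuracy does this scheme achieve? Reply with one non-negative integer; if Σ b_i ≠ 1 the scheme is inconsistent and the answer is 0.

4

b = (341/456, -5625/28424, 53/792, 469/1224)
c = (0, -19/15, -2, 1)
Ac = (0, 0, 11/53, 187/469)
Σ b_i: 341/456·1 + (-5625/28424)·1 + 53/792·1 + 469/1224·1 = 1 ✓
b·c: (-5625/28424)·(-19/15) + 53/792·(-2) + 469/1224·1 = 1/2 ✓
b·c²: (-5625/28424)·361/225 + 53/792·4 + 469/1224·1 = 1/3 ✓
b·Ac: 53/792·11/53 + 469/1224·187/469 = 1/6 ✓
b·c³: (-5625/28424)·(-6859/3375) + 53/792·(-8) + 469/1224·1 = 1/4 ✓
b·(c∘Ac): 53/792·(-22/53) + 469/1224·187/469 = 1/8 ✓
b·Ac²: 53/792·(-209/795) + 469/1224·1853/7035 = 1/12 ✓
b·A²c: 469/1224·51/469 = 1/24 ✓; 4 stages ⇒ order 4.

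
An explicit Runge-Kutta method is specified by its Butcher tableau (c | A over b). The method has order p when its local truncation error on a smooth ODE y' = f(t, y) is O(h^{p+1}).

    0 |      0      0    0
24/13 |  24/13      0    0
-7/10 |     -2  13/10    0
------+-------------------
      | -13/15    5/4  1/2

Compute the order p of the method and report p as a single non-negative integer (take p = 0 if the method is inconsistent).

b = (-13/15, 5/4, 1/2)
c = (0, 24/13, -7/10)
Ac = (0, 0, 12/5)
Σ b_i: (-13/15)·1 + 5/4·1 + 1/2·1 = 53/60 ≠ 1 ⇒ order 0.

0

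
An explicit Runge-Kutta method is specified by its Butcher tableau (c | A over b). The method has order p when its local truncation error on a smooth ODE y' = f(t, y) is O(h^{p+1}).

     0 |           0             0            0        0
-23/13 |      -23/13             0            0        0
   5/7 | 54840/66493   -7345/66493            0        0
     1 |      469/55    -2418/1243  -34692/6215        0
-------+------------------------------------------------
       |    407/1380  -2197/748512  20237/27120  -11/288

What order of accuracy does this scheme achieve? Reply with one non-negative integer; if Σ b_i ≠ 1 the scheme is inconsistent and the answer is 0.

b = (407/1380, -2197/748512, 20237/27120, -11/288)
c = (0, -23/13, 5/7, 1)
Ac = (0, 0, 565/2891, -6/11)
Σ b_i: 407/1380·1 + (-2197/748512)·1 + 20237/27120·1 + (-11/288)·1 = 1 ✓
b·c: (-2197/748512)·(-23/13) + 20237/27120·5/7 + (-11/288)·1 = 1/2 ✓
b·c²: (-2197/748512)·529/169 + 20237/27120·25/49 + (-11/288)·1 = 1/3 ✓
b·Ac: 20237/27120·565/2891 + (-11/288)·(-6/11) = 1/6 ✓
b·c³: (-2197/748512)·(-12167/2197) + 20237/27120·125/343 + (-11/288)·1 = 1/4 ✓
b·(c∘Ac): 20237/27120·2825/20237 + (-11/288)·(-6/11) = 1/8 ✓
b·Ac²: 20237/27120·(-12995/37583) + (-11/288)·(-1278/143) = 1/12 ✓
b·A²c: (-11/288)·(-12/11) = 1/24 ✓; 4 stages ⇒ order 4.

4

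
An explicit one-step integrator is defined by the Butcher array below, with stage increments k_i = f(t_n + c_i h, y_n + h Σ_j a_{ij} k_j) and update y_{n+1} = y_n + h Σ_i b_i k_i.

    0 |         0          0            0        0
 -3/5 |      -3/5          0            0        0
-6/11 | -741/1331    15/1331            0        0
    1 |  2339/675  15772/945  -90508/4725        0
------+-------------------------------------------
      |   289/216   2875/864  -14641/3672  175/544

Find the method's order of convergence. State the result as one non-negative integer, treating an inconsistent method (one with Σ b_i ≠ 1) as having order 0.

4

b = (289/216, 2875/864, -14641/3672, 175/544)
c = (0, -3/5, -6/11, 1)
Ac = (0, 0, -9/1331, 76/175)
Σ b_i: 289/216·1 + 2875/864·1 + (-14641/3672)·1 + 175/544·1 = 1 ✓
b·c: 2875/864·(-3/5) + (-14641/3672)·(-6/11) + 175/544·1 = 1/2 ✓
b·c²: 2875/864·9/25 + (-14641/3672)·36/121 + 175/544·1 = 1/3 ✓
b·Ac: (-14641/3672)·(-9/1331) + 175/544·76/175 = 1/6 ✓
b·c³: 2875/864·(-27/125) + (-14641/3672)·(-216/1331) + 175/544·1 = 1/4 ✓
b·(c∘Ac): (-14641/3672)·54/14641 + 175/544·76/175 = 1/8 ✓
b·Ac²: (-14641/3672)·27/6655 + 175/544·116/375 = 1/12 ✓
b·A²c: 175/544·68/525 = 1/24 ✓; 4 stages ⇒ order 4.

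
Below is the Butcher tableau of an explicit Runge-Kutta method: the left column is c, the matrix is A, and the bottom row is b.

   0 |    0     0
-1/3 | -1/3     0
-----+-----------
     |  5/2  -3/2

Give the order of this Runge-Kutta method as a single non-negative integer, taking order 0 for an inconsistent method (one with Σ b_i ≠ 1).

2

b = (5/2, -3/2)
c = (0, -1/3)
Σ b_i: 5/2·1 + (-3/2)·1 = 1 ✓
b·c: (-3/2)·(-1/3) = 1/2 ✓; 2 stages ⇒ order 2.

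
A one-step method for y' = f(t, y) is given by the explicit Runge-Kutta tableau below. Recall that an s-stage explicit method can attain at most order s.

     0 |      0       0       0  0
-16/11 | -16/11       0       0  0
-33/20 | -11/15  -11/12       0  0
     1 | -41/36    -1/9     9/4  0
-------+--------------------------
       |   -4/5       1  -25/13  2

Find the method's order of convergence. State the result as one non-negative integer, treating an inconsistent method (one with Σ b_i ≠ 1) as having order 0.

b = (-4/5, 1, -25/13, 2)
c = (0, -16/11, -33/20, 1)
Ac = (0, 0, 4/3, -28123/7920)
Σ b_i: (-4/5)·1 + 1·1 + (-25/13)·1 + 2·1 = 18/65 ≠ 1 ⇒ order 0.

0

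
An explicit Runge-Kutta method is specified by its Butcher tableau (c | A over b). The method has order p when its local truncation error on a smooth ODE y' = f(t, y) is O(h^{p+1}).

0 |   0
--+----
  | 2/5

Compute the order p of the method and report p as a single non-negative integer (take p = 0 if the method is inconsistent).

b = (2/5)
c = (0)
Σ b_i: 2/5·1 = 2/5 ≠ 1 ⇒ order 0.

0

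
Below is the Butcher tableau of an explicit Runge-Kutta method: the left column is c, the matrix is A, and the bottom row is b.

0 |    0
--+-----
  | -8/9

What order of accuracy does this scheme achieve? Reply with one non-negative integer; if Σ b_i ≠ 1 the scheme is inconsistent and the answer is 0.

0

b = (-8/9)
c = (0)
Σ b_i: (-8/9)·1 = -8/9 ≠ 1 ⇒ order 0.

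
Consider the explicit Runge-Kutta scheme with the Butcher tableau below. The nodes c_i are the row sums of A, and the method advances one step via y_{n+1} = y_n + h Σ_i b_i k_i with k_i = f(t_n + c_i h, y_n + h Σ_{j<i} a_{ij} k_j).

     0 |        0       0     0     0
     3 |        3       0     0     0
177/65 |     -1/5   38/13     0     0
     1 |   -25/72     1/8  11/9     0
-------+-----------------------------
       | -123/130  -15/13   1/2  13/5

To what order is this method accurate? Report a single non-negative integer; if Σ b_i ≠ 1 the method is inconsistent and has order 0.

2

b = (-123/130, -15/13, 1/2, 13/5)
c = (0, 3, 177/65, 1)
Ac = (0, 0, 114/13, 5777/1560)
Σ b_i: (-123/130)·1 + (-15/13)·1 + 1/2·1 + 13/5·1 = 1 ✓
b·c: (-15/13)·3 + 1/2·177/65 + 13/5·1 = 1/2 ✓
b·c²: (-15/13)·9 + 1/2·31329/4225 + 13/5·1 = -34451/8450 ≠ 1/3 ⇒ order 2.
b·Ac: 1/2·114/13 + 13/5·5777/1560 = 109301/7800 ≠ 1/6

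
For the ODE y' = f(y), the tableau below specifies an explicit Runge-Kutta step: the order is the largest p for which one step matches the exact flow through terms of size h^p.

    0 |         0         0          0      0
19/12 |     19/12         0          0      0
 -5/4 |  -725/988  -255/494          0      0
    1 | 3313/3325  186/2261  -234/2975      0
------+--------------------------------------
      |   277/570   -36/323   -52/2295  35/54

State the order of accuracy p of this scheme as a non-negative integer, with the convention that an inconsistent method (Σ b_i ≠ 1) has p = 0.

b = (277/570, -36/323, -52/2295, 35/54)
c = (0, 19/12, -5/4, 1)
Ac = (0, 0, -85/104, 8/35)
Σ b_i: 277/570·1 + (-36/323)·1 + (-52/2295)·1 + 35/54·1 = 1 ✓
b·c: (-36/323)·19/12 + (-52/2295)·(-5/4) + 35/54·1 = 1/2 ✓
b·c²: (-36/323)·361/144 + (-52/2295)·25/16 + 35/54·1 = 1/3 ✓
b·Ac: (-52/2295)·(-85/104) + 35/54·8/35 = 1/6 ✓
b·c³: (-36/323)·6859/1728 + (-52/2295)·(-125/64) + 35/54·1 = 1/4 ✓
b·(c∘Ac): (-52/2295)·425/416 + 35/54·8/35 = 1/8 ✓
b·Ac²: (-52/2295)·(-1615/1248) + 35/54·1/12 = 1/12 ✓
b·A²c: 35/54·9/140 = 1/24 ✓; 4 stages ⇒ order 4.

4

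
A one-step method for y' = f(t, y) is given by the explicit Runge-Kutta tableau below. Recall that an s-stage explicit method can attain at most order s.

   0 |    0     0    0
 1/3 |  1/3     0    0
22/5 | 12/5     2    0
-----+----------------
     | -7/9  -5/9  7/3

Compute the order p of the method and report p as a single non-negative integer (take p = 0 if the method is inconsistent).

1

b = (-7/9, -5/9, 7/3)
c = (0, 1/3, 22/5)
Ac = (0, 0, 2/3)
Σ b_i: (-7/9)·1 + (-5/9)·1 + 7/3·1 = 1 ✓
b·c: (-5/9)·1/3 + 7/3·22/5 = 1361/135 ≠ 1/2 ⇒ order 1.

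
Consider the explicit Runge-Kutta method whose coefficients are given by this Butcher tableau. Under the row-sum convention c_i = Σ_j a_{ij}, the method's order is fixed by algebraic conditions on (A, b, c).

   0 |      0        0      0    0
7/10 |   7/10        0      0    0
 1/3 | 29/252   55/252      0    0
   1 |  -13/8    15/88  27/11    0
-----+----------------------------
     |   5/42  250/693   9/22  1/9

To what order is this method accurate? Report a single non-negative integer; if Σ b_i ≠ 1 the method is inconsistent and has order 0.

4

b = (5/42, 250/693, 9/22, 1/9)
c = (0, 7/10, 1/3, 1)
Ac = (0, 0, 11/72, 15/16)
Σ b_i: 5/42·1 + 250/693·1 + 9/22·1 + 1/9·1 = 1 ✓
b·c: 250/693·7/10 + 9/22·1/3 + 1/9·1 = 1/2 ✓
b·c²: 250/693·49/100 + 9/22·1/9 + 1/9·1 = 1/3 ✓
b·Ac: 9/22·11/72 + 1/9·15/16 = 1/6 ✓
b·c³: 250/693·343/1000 + 9/22·1/27 + 1/9·1 = 1/4 ✓
b·(c∘Ac): 9/22·11/216 + 1/9·15/16 = 1/8 ✓
b·Ac²: 9/22·77/720 + 1/9·57/160 = 1/12 ✓
b·A²c: 1/9·3/8 = 1/24 ✓; 4 stages ⇒ order 4.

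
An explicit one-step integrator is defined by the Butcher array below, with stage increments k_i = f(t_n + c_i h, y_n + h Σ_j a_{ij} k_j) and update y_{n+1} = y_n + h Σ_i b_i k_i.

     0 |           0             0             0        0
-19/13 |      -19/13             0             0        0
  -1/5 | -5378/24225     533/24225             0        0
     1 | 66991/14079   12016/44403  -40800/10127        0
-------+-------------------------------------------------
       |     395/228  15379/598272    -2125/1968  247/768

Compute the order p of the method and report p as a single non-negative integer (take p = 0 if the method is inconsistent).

4

b = (395/228, 15379/598272, -2125/1968, 247/768)
c = (0, -19/13, -1/5, 1)
Ac = (0, 0, -41/1275, 16/39)
Σ b_i: 395/228·1 + 15379/598272·1 + (-2125/1968)·1 + 247/768·1 = 1 ✓
b·c: 15379/598272·(-19/13) + (-2125/1968)·(-1/5) + 247/768·1 = 1/2 ✓
b·c²: 15379/598272·361/169 + (-2125/1968)·1/25 + 247/768·1 = 1/3 ✓
b·Ac: (-2125/1968)·(-41/1275) + 247/768·16/39 = 1/6 ✓
b·c³: 15379/598272·(-6859/2197) + (-2125/1968)·(-1/125) + 247/768·1 = 1/4 ✓
b·(c∘Ac): (-2125/1968)·41/6375 + 247/768·16/39 = 1/8 ✓
b·Ac²: (-2125/1968)·779/16575 + 247/768·4016/9633 = 1/12 ✓
b·A²c: 247/768·32/247 = 1/24 ✓; 4 stages ⇒ order 4.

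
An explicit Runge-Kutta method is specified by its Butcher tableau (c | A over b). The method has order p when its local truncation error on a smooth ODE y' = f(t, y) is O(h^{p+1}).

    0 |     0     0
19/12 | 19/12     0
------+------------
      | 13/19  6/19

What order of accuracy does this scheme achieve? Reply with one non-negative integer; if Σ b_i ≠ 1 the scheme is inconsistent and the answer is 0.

b = (13/19, 6/19)
c = (0, 19/12)
Σ b_i: 13/19·1 + 6/19·1 = 1 ✓
b·c: 6/19·19/12 = 1/2 ✓; 2 stages ⇒ order 2.

2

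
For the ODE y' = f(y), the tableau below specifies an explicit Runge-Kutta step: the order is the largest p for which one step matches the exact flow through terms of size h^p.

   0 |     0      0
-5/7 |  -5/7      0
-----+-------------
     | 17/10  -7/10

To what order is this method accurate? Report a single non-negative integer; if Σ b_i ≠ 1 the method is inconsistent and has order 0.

b = (17/10, -7/10)
c = (0, -5/7)
Σ b_i: 17/10·1 + (-7/10)·1 = 1 ✓
b·c: (-7/10)·(-5/7) = 1/2 ✓; 2 stages ⇒ order 2.

2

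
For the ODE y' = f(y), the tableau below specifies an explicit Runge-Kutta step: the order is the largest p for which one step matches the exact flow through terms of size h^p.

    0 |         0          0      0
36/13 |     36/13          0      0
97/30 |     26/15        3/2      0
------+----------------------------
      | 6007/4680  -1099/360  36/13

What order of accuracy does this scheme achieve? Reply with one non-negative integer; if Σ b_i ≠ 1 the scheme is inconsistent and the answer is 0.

b = (6007/4680, -1099/360, 36/13)
c = (0, 36/13, 97/30)
Ac = (0, 0, 54/13)
Σ b_i: 6007/4680·1 + (-1099/360)·1 + 36/13·1 = 1 ✓
b·c: (-1099/360)·36/13 + 36/13·97/30 = 1/2 ✓
b·c²: (-1099/360)·1296/169 + 36/13·9409/900 = 23407/4225 ≠ 1/3 ⇒ order 2.
b·Ac: 36/13·54/13 = 1944/169 ≠ 1/6

2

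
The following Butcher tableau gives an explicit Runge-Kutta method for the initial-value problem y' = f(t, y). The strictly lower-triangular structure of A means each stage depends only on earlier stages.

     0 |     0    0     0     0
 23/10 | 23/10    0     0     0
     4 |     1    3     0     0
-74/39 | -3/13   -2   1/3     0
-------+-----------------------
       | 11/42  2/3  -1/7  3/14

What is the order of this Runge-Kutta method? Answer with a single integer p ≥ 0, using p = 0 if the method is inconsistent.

1

b = (11/42, 2/3, -1/7, 3/14)
c = (0, 23/10, 4, -74/39)
Ac = (0, 0, 69/10, -49/15)
Σ b_i: 11/42·1 + 2/3·1 + (-1/7)·1 + 3/14·1 = 1 ✓
b·c: 2/3·23/10 + (-1/7)·4 + 3/14·(-74/39) = 758/1365 ≠ 1/2 ⇒ order 1.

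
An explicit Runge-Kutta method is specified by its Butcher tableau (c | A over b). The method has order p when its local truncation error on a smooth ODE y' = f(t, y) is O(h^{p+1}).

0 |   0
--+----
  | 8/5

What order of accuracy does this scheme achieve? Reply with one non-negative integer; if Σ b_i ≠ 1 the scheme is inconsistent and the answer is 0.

b = (8/5)
c = (0)
Σ b_i: 8/5·1 = 8/5 ≠ 1 ⇒ order 0.

0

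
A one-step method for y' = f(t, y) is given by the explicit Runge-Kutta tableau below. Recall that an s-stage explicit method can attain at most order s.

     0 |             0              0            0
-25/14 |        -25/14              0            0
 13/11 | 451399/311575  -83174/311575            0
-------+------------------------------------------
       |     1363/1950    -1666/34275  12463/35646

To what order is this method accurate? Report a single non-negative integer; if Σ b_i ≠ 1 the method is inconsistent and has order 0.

b = (1363/1950, -1666/34275, 12463/35646)
c = (0, -25/14, 13/11)
Ac = (0, 0, 5941/12463)
Σ b_i: 1363/1950·1 + (-1666/34275)·1 + 12463/35646·1 = 1 ✓
b·c: (-1666/34275)·(-25/14) + 12463/35646·13/11 = 1/2 ✓
b·c²: (-1666/34275)·625/196 + 12463/35646·169/121 = 1/3 ✓
b·Ac: 12463/35646·5941/12463 = 1/6 ✓; 3 stages ⇒ order 3.

3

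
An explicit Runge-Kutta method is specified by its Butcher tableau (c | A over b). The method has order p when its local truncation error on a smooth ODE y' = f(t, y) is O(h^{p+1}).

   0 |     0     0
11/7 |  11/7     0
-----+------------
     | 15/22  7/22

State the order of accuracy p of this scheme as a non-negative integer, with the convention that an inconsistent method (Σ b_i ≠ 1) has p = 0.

b = (15/22, 7/22)
c = (0, 11/7)
Σ b_i: 15/22·1 + 7/22·1 = 1 ✓
b·c: 7/22·11/7 = 1/2 ✓; 2 stages ⇒ order 2.

2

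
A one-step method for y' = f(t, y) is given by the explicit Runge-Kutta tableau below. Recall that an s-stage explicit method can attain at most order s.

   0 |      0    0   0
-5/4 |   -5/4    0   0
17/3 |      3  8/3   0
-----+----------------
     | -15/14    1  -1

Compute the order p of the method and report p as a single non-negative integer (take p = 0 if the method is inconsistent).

b = (-15/14, 1, -1)
c = (0, -5/4, 17/3)
Ac = (0, 0, -10/3)
Σ b_i: (-15/14)·1 + 1·1 + (-1)·1 = -15/14 ≠ 1 ⇒ order 0.

0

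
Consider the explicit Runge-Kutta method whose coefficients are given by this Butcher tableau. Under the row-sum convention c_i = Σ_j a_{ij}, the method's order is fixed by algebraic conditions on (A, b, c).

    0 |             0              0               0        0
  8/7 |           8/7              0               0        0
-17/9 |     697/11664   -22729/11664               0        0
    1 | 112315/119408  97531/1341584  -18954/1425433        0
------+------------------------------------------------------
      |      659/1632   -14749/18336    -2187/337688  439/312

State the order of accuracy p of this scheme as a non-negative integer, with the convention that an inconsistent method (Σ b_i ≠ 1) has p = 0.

4

b = (659/1632, -14749/18336, -2187/337688, 439/312)
c = (0, 8/7, -17/9, 1)
Ac = (0, 0, -3247/1458, 95/878)
Σ b_i: 659/1632·1 + (-14749/18336)·1 + (-2187/337688)·1 + 439/312·1 = 1 ✓
b·c: (-14749/18336)·8/7 + (-2187/337688)·(-17/9) + 439/312·1 = 1/2 ✓
b·c²: (-14749/18336)·64/49 + (-2187/337688)·289/81 + 439/312·1 = 1/3 ✓
b·Ac: (-2187/337688)·(-3247/1458) + 439/312·95/878 = 1/6 ✓
b·c³: (-14749/18336)·512/343 + (-2187/337688)·(-4913/729) + 439/312·1 = 1/4 ✓
b·(c∘Ac): (-2187/337688)·55199/13122 + 439/312·95/878 = 1/8 ✓
b·Ac²: (-2187/337688)·(-12988/5103) + 439/312·146/3073 = 1/12 ✓
b·A²c: 439/312·13/439 = 1/24 ✓; 4 stages ⇒ order 4.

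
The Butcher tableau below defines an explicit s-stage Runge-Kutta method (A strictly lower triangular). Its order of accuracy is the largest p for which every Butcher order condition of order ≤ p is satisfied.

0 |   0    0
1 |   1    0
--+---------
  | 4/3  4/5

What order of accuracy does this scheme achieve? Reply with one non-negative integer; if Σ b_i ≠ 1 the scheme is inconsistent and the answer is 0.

b = (4/3, 4/5)
c = (0, 1)
Σ b_i: 4/3·1 + 4/5·1 = 32/15 ≠ 1 ⇒ order 0.

0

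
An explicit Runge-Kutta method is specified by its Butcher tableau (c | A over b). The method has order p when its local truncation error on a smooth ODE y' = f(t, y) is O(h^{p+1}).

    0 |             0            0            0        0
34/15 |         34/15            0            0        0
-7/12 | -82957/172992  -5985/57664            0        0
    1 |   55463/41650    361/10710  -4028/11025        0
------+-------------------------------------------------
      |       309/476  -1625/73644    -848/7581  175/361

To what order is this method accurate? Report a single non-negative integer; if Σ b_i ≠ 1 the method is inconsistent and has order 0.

4

b = (309/476, -1625/73644, -848/7581, 175/361)
c = (0, 34/15, -7/12, 1)
Ac = (0, 0, -399/1696, 152/525)
Σ b_i: 309/476·1 + (-1625/73644)·1 + (-848/7581)·1 + 175/361·1 = 1 ✓
b·c: (-1625/73644)·34/15 + (-848/7581)·(-7/12) + 175/361·1 = 1/2 ✓
b·c²: (-1625/73644)·1156/225 + (-848/7581)·49/144 + 175/361·1 = 1/3 ✓
b·Ac: (-848/7581)·(-399/1696) + 175/361·152/525 = 1/6 ✓
b·c³: (-1625/73644)·39304/3375 + (-848/7581)·(-343/1728) + 175/361·1 = 1/4 ✓
b·(c∘Ac): (-848/7581)·931/6784 + 175/361·152/525 = 1/8 ✓
b·Ac²: (-848/7581)·(-2261/4240) + 175/361·171/3500 = 1/12 ✓
b·A²c: 175/361·361/4200 = 1/24 ✓; 4 stages ⇒ order 4.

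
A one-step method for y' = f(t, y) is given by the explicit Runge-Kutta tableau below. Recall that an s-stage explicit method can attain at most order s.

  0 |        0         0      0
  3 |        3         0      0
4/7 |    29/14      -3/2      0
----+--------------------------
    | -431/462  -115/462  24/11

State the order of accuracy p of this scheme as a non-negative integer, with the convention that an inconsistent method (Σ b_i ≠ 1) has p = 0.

2

b = (-431/462, -115/462, 24/11)
c = (0, 3, 4/7)
Ac = (0, 0, -9/2)
Σ b_i: (-431/462)·1 + (-115/462)·1 + 24/11·1 = 1 ✓
b·c: (-115/462)·3 + 24/11·4/7 = 1/2 ✓
b·c²: (-115/462)·9 + 24/11·16/49 = -1647/1078 ≠ 1/3 ⇒ order 2.
b·Ac: 24/11·(-9/2) = -108/11 ≠ 1/6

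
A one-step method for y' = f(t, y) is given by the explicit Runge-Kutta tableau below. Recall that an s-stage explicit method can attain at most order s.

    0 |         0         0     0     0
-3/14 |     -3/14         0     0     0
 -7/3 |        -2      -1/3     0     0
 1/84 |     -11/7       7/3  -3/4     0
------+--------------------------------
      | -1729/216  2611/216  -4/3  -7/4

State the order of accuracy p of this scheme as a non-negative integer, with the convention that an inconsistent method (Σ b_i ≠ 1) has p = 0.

b = (-1729/216, 2611/216, -4/3, -7/4)
c = (0, -3/14, -7/3, 1/84)
Ac = (0, 0, 1/14, 5/4)
Σ b_i: (-1729/216)·1 + 2611/216·1 + (-4/3)·1 + (-7/4)·1 = 1 ✓
b·c: 2611/216·(-3/14) + (-4/3)·(-7/3) + (-7/4)·1/84 = 1/2 ✓
b·c²: 2611/216·9/196 + (-4/3)·49/9 + (-7/4)·1/7056 = -81097/12096 ≠ 1/3 ⇒ order 2.
b·Ac: (-4/3)·1/14 + (-7/4)·5/4 = -767/336 ≠ 1/6

2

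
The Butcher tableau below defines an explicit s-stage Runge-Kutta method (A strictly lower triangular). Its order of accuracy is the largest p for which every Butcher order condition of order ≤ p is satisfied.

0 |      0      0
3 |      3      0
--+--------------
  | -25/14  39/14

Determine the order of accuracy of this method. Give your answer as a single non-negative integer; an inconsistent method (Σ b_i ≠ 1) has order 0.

1

b = (-25/14, 39/14)
c = (0, 3)
Σ b_i: (-25/14)·1 + 39/14·1 = 1 ✓
b·c: 39/14·3 = 117/14 ≠ 1/2 ⇒ order 1.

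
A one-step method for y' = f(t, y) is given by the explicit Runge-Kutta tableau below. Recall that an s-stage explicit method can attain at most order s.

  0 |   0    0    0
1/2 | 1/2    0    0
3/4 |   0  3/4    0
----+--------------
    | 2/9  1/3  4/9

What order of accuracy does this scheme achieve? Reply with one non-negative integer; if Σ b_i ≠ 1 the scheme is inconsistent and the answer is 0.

b = (2/9, 1/3, 4/9)
c = (0, 1/2, 3/4)
Ac = (0, 0, 3/8)
Σ b_i: 2/9·1 + 1/3·1 + 4/9·1 = 1 ✓
b·c: 1/3·1/2 + 4/9·3/4 = 1/2 ✓
b·c²: 1/3·1/4 + 4/9·9/16 = 1/3 ✓
b·Ac: 4/9·3/8 = 1/6 ✓; 3 stages ⇒ order 3.

3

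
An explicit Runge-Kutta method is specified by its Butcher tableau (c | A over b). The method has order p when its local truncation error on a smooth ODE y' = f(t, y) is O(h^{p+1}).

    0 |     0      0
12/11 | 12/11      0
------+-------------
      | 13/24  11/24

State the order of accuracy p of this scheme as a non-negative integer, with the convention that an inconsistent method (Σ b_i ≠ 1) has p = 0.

b = (13/24, 11/24)
c = (0, 12/11)
Σ b_i: 13/24·1 + 11/24·1 = 1 ✓
b·c: 11/24·12/11 = 1/2 ✓; 2 stages ⇒ order 2.

2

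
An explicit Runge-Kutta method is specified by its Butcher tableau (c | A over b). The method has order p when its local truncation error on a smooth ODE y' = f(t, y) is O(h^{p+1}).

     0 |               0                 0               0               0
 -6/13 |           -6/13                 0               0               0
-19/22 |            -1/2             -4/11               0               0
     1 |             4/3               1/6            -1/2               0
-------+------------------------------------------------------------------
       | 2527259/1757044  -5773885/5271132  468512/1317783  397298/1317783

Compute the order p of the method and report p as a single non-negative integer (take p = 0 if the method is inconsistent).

b = (2527259/1757044, -5773885/5271132, 468512/1317783, 397298/1317783)
c = (0, -6/13, -19/22, 1)
Ac = (0, 0, 24/143, 203/572)
Σ b_i: 2527259/1757044·1 + (-5773885/5271132)·1 + 468512/1317783·1 + 397298/1317783·1 = 1 ✓
b·c: (-5773885/5271132)·(-6/13) + 468512/1317783·(-19/22) + 397298/1317783·1 = 1/2 ✓
b·c²: (-5773885/5271132)·36/169 + 468512/1317783·361/484 + 397298/1317783·1 = 1/3 ✓
b·Ac: 468512/1317783·24/143 + 397298/1317783·203/572 = 1/6 ✓
b·c³: (-5773885/5271132)·(-216/2197) + 468512/1317783·(-6859/10648) + 397298/1317783·1 = 54148/300547 ≠ 1/4 ⇒ order 3.
b·(c∘Ac): 468512/1317783·(-228/1573) + 397298/1317783·203/572 = 1900345/34262358 ≠ 1/8
b·Ac²: 468512/1317783·(-144/1859) + 397298/1317783·(-55201/163592) = -5128493/39672204 ≠ 1/12
b·A²c: 397298/1317783·(-12/143) = -144472/5710393 ≠ 1/24

3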